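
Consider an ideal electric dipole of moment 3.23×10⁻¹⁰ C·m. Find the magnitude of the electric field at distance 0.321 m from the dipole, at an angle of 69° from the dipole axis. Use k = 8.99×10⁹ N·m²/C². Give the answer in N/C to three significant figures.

At angle θ the dipole field magnitude is E = (kp/r³)·√(1 + 3cos²θ).
kp/r³ = (8.99×10⁹)(3.23×10⁻¹⁰) / (0.321)³ = 87.79 N/C.
√(1 + 3cos²69°) = √(1 + 3·0.1284) = √1.3853 ≈ 1.1770.
E ≈ 87.79 × 1.177 = 103.3 N/C.

E ≈ 103 N/C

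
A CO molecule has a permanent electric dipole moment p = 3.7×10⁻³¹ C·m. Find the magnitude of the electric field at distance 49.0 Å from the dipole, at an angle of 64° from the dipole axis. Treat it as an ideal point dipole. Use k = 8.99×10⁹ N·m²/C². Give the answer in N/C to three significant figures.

E ≈ 3.55×10⁴ N/C

At angle θ the dipole field magnitude is E = (kp/r³)·√(1 + 3cos²θ).
kp/r³ = (8.99×10⁹)(3.70×10⁻³¹) / (4.90×10⁻⁹)³ = 2.827×10⁴ N/C.
√(1 + 3cos²64°) = √(1 + 3·0.1922) = √1.5765 ≈ 1.2556.
E ≈ 2.827×10⁴ × 1.256 = 3.550×10⁴ N/C.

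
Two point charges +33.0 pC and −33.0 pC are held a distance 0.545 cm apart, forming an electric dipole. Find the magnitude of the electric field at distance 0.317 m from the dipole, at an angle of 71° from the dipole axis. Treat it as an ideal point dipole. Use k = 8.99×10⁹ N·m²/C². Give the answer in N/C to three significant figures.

E ≈ 0.0583 N/C

Dipole moment p = qd = (3.30×10⁻¹¹ C)(0.00545 m) = 1.799×10⁻¹³ C·m.
At angle θ the dipole field magnitude is E = (kp/r³)·√(1 + 3cos²θ).
kp/r³ = (8.99×10⁹)(1.799×10⁻¹³) / (0.317)³ = 0.05077 N/C.
√(1 + 3cos²71°) = √(1 + 3·0.1060) = √1.3180 ≈ 1.1480.
E ≈ 0.05077 × 1.148 = 0.05829 N/C.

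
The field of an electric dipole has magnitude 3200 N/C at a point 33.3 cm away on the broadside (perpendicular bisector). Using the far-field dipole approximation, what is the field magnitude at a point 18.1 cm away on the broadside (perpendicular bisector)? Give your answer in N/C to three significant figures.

Dipole fields scale as 1/r³ in the far field; the geometry is the same at both points.
E₂ = E₁ · (r₁/r₂)³ = 3200 · (33.3/18.1)³.
(r₁/r₂)³ = (1.84)³ = 6.227.
E₂ ≈ 1.993×10⁴ N/C.

E ≈ 1.99×10⁴ N/C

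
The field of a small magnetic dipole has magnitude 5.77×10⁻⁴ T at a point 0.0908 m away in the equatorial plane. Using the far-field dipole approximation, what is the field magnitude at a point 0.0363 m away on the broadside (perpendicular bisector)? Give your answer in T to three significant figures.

Dipole fields scale as 1/r³ in the far field; the geometry is the same at both points.
B₂ = B₁ · (r₁/r₂)³ = 5.77×10⁻⁴ · (0.0908/0.0363)³.
(r₁/r₂)³ = (2.501)³ = 15.65.
B₂ ≈ 0.009031 T.

B ≈ 0.00903 T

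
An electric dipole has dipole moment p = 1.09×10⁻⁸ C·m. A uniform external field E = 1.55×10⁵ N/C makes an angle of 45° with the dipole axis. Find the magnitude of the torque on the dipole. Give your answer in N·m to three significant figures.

τ ≈ 0.00119 N·m

Torque on an electric dipole: τ = pE sinθ.
τ = (1.09×10⁻⁸)(1.55×10⁵)·sin45° = 0.001195 N·m.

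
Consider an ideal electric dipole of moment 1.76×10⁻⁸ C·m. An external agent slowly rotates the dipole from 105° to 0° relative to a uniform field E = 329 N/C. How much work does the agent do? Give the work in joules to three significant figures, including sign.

W_ext = ΔU = U(θ₂) − U(θ₁) = −pE cosθ₂ − (−pE cosθ₁) = pE(cosθ₁ − cosθ₂).
W = (1.76×10⁻⁸)(329)·(cos105° − cos0°) = (5.790×10⁻⁶)·(-1.2588) = -7.289×10⁻⁶ J.

W ≈ -7.29×10⁻⁶ J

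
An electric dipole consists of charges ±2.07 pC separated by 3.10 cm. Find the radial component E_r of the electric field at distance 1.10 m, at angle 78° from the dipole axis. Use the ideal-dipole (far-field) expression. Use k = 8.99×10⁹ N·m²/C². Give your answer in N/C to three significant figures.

Dipole moment p = qd = (2.07×10⁻¹² C)(0.0310 m) = 6.417×10⁻¹⁴ C·m.
For a dipole, E_r = (2kp cosθ)/r³.
kp/r³ = (8.99×10⁹)(6.417×10⁻¹⁴)/(1.10)³ = 4.334×10⁻⁴ N/C.
E_r = 2·4.334×10⁻⁴·cos78° = 1.802×10⁻⁴ N/C.

E_r ≈ 1.80×10⁻⁴ N/C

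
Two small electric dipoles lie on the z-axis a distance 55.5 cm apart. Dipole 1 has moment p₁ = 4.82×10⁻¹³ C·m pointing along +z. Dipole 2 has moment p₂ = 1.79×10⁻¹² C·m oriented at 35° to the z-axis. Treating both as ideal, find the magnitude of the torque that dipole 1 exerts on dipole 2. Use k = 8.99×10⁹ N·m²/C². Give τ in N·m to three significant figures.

The second dipole sits on the axis of the first, so the field there is axial: E₁ = 2kp₁/r³ along +z.
E₁ = 2(8.99×10⁹)(4.82×10⁻¹³)/(0.555)³ = 0.05069 N/C.
Torque on the second dipole: τ = p₂ E₁ sinθ.
τ = (1.79×10⁻¹²)(0.05069)·sin35° = 5.205×10⁻¹⁴ N·m.

τ ≈ 5.20×10⁻¹⁴ N·m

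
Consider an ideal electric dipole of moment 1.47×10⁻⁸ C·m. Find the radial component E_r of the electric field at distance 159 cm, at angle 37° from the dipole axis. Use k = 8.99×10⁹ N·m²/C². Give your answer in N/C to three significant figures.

For a dipole, E_r = (2kp cosθ)/r³.
kp/r³ = (8.99×10⁹)(1.47×10⁻⁸)/(1.59)³ = 32.88 N/C.
E_r = 2·32.88·cos37° = 52.51 N/C.

E_r ≈ 52.5 N/C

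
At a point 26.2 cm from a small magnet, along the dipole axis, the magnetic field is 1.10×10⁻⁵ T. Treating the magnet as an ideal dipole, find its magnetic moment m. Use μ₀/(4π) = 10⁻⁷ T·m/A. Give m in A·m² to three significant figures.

On axis B = (μ₀/4π)·2m/r³, so m = Br³·4π/(μ₀·2).
m = (1.10×10⁻⁵)·(0.262)³ / (2·10⁻⁷) = 0.9892 A·m².

m ≈ 0.989 A·m²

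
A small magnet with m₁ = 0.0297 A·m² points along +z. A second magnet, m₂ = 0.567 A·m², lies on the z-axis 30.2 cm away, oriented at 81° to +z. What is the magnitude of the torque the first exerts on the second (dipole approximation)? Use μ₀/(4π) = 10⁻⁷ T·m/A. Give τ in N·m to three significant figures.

Dipole B is on the axis of dipole A, so B₁ there is axial: B₁ = (μ₀/4π)·2m₁/r³ along +z.
B₁ = 2(10⁻⁷)(0.0297)/(0.302)³ = 2.157×10⁻⁷ T.
τ = m₂ B₁ sinθ.
τ = (0.567)(2.157×10⁻⁷)·sin81° = 1.208×10⁻⁷ N·m.

τ ≈ 1.21×10⁻⁷ N·m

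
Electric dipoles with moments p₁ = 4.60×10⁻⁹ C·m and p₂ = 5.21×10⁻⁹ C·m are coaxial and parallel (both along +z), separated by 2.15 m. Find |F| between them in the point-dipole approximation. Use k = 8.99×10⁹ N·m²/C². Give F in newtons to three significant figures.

On-axis field of dipole 1 at distance r: E = 2kp₁/r³. Force on dipole 2 is F = p₂·dE/dr (gradient along axis).
dE/dr = −6kp₁/r⁴, so |F| = 6kp₁p₂/r⁴ (attractive for aligned moments).
F = 6(8.99×10⁹)(4.60×10⁻⁹)(5.21×10⁻⁹)/(2.15)⁴ = 6.050×10⁻⁸ N.

F ≈ 6.05×10⁻⁸ N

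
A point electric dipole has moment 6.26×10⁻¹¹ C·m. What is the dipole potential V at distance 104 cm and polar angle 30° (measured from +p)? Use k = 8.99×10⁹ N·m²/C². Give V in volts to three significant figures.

The dipole potential is V = kp cosθ / r².
V = (8.99×10⁹)(6.26×10⁻¹¹)·cos30° / (1.04)² = 0.4506 V.

V ≈ 0.451 V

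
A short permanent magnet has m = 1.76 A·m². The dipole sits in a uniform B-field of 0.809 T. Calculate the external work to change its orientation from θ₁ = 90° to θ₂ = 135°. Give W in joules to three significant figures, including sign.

W_ext = ΔU = −mB cosθ₂ + mB cosθ₁ = mB(cosθ₁ − cosθ₂).
W = (1.76)(0.809)·(cos90° − cos135°) = (1.424)·(+0.7071) = 1.007 J.

W ≈ 1.01 J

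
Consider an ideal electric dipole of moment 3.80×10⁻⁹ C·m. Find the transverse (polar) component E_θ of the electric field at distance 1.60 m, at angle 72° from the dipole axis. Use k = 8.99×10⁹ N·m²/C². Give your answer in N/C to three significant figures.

E_θ ≈ 7.93 N/C

For a dipole, E_θ = (kp sinθ)/r³.
kp/r³ = (8.99×10⁹)(3.80×10⁻⁹)/(1.60)³ = 8.340 N/C.
E_θ = 8.340·sin72° = 7.932 N/C.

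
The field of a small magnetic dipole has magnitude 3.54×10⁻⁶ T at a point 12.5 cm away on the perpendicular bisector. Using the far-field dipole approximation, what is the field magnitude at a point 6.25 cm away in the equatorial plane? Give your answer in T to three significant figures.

B ≈ 2.83×10⁻⁵ T

Dipole fields scale as 1/r³ in the far field; the geometry is the same at both points.
B₂ = B₁ · (r₁/r₂)³ = 3.54×10⁻⁶ · (12.5/6.25)³.
(r₁/r₂)³ = (2)³ = 8.
B₂ ≈ 2.832×10⁻⁵ T.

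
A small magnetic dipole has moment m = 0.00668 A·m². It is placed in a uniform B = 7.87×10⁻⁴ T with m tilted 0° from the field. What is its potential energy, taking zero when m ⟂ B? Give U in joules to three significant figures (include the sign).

U ≈ -5.26×10⁻⁶ J

U = −m·B = −mB cosθ.
U = −(0.00668)(7.87×10⁻⁴)·cos0° = -5.257×10⁻⁶ J.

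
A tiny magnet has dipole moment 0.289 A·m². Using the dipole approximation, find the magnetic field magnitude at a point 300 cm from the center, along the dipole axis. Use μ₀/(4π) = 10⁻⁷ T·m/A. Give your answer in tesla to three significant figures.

B ≈ 2.14×10⁻⁹ T

On axis B = (μ₀/4π)·2m/r³.
B = 2·(10⁻⁷)·(0.289) / (3.00)³ = 2.141×10⁻⁹ T.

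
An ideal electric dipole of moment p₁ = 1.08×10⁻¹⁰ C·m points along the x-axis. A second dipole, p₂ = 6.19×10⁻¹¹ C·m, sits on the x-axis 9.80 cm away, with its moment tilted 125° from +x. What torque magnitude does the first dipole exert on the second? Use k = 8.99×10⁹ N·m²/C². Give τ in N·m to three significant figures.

τ ≈ 1.05×10⁻⁷ N·m

The second dipole sits on the axis of the first, so the field there is axial: E₁ = 2kp₁/r³ along +x.
E₁ = 2(8.99×10⁹)(1.08×10⁻¹⁰)/(0.0980)³ = 2063 N/C.
Torque on the second dipole: τ = p₂ E₁ sinθ.
τ = (6.19×10⁻¹¹)(2063)·sin125° = 1.046×10⁻⁷ N·m.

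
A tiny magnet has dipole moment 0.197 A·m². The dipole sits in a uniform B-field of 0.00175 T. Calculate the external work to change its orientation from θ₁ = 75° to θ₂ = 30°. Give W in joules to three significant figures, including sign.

W ≈ -2.09×10⁻⁴ J

W_ext = ΔU = −mB cosθ₂ + mB cosθ₁ = mB(cosθ₁ − cosθ₂).
W = (0.197)(0.00175)·(cos75° − cos30°) = (3.448×10⁻⁴)·(-0.6072) = -2.093×10⁻⁴ J.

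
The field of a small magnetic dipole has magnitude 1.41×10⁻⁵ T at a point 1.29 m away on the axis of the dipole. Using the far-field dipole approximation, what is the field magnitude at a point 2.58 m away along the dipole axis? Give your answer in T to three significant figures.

B ≈ 1.76×10⁻⁶ T

Dipole fields scale as 1/r³ in the far field; the geometry is the same at both points.
B₂ = B₁ · (r₁/r₂)³ = 1.41×10⁻⁵ · (1.29/2.58)³.
(r₁/r₂)³ = (0.5)³ = 0.125.
B₂ ≈ 1.762×10⁻⁶ T.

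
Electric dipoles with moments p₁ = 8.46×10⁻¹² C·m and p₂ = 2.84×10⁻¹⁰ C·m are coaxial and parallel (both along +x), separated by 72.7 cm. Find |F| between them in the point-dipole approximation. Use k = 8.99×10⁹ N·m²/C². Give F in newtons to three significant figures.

F ≈ 4.64×10⁻¹⁰ N

On-axis field of dipole 1 at distance r: E = 2kp₁/r³. Force on dipole 2 is F = p₂·dE/dr (gradient along axis).
dE/dr = −6kp₁/r⁴, so |F| = 6kp₁p₂/r⁴ (attractive for aligned moments).
F = 6(8.99×10⁹)(8.46×10⁻¹²)(2.84×10⁻¹⁰)/(0.727)⁴ = 4.639×10⁻¹⁰ N.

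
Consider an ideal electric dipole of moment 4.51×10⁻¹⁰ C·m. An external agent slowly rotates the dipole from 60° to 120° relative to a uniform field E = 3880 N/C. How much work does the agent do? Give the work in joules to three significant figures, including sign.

W_ext = ΔU = U(θ₂) − U(θ₁) = −pE cosθ₂ − (−pE cosθ₁) = pE(cosθ₁ − cosθ₂).
W = (4.51×10⁻¹⁰)(3880)·(cos60° − cos120°) = (1.750×10⁻⁶)·(+1.0000) = 1.750×10⁻⁶ J.

W ≈ 1.75×10⁻⁶ J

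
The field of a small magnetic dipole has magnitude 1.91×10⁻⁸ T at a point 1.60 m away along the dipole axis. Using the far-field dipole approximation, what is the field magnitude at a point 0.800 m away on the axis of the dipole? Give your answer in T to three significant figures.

B ≈ 1.53×10⁻⁷ T

Dipole fields scale as 1/r³ in the far field; the geometry is the same at both points.
B₂ = B₁ · (r₁/r₂)³ = 1.91×10⁻⁸ · (1.60/0.800)³.
(r₁/r₂)³ = (2)³ = 8.
B₂ ≈ 1.528×10⁻⁷ T.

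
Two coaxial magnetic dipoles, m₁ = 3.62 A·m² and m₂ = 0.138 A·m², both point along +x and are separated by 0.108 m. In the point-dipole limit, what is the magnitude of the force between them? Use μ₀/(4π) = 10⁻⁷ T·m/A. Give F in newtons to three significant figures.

F ≈ 0.00220 N

On-axis B of dipole 1: B = (μ₀/4π)·2m₁/r³. Force on dipole 2: F = m₂·dB/dr.
dB/dr = −(μ₀/4π)·6m₁/r⁴, so |F| = (μ₀/4π)·6m₁m₂/r⁴.
F = 6(10⁻⁷)(3.62)(0.138)/(0.108)⁴ = 0.002203 N.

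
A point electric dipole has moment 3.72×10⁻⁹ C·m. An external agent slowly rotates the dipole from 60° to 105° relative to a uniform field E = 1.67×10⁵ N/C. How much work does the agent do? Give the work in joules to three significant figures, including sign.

W ≈ 4.71×10⁻⁴ J

W_ext = ΔU = U(θ₂) − U(θ₁) = −pE cosθ₂ − (−pE cosθ₁) = pE(cosθ₁ − cosθ₂).
W = (3.72×10⁻⁹)(1.67×10⁵)·(cos60° − cos105°) = (6.212×10⁻⁴)·(+0.7588) = 4.714×10⁻⁴ J.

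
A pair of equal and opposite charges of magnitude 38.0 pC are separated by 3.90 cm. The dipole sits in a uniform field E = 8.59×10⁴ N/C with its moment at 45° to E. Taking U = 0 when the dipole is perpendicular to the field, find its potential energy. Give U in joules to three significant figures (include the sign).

Dipole moment p = qd = (3.80×10⁻¹¹ C)(0.0390 m) = 1.482×10⁻¹² C·m.
U = −p·E = −pE cosθ.
U = −(1.482×10⁻¹²)(8.59×10⁴)·cos45° = -9.002×10⁻⁸ J.

U ≈ -9.00×10⁻⁸ J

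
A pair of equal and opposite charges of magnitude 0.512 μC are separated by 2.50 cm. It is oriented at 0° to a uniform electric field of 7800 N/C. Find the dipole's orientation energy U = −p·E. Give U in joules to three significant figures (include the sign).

U ≈ -9.98×10⁻⁵ J

Dipole moment p = qd = (5.12×10⁻⁷ C)(0.0250 m) = 1.28×10⁻⁸ C·m.
U = −p·E = −pE cosθ.
U = −(1.28×10⁻⁸)(7800)·cos0° = -9.984×10⁻⁵ J.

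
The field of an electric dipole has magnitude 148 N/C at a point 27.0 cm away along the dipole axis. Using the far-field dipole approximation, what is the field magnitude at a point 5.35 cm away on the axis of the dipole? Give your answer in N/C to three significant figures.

Dipole fields scale as 1/r³ in the far field; the geometry is the same at both points.
E₂ = E₁ · (r₁/r₂)³ = 148 · (27.0/5.35)³.
(r₁/r₂)³ = (5.047)³ = 128.5.
E₂ ≈ 1.902×10⁴ N/C.

E ≈ 1.90×10⁴ N/C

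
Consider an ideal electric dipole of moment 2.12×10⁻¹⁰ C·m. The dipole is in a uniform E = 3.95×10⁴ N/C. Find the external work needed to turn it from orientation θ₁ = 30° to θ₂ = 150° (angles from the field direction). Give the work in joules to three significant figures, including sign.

W ≈ 1.45×10⁻⁵ J

W_ext = ΔU = U(θ₂) − U(θ₁) = −pE cosθ₂ − (−pE cosθ₁) = pE(cosθ₁ − cosθ₂).
W = (2.12×10⁻¹⁰)(3.95×10⁴)·(cos30° − cos150°) = (8.374×10⁻⁶)·(+1.7321) = 1.450×10⁻⁵ J.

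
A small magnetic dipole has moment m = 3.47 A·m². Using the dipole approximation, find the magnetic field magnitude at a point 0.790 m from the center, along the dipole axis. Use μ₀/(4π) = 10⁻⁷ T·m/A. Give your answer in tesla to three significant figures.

B ≈ 1.41×10⁻⁶ T

On axis B = (μ₀/4π)·2m/r³.
B = 2·(10⁻⁷)·(3.47) / (0.790)³ = 1.408×10⁻⁶ T.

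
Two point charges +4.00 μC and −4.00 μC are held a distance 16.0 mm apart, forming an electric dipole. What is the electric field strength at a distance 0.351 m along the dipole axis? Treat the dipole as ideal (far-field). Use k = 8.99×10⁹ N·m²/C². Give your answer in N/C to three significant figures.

E ≈ 2.66×10⁴ N/C

Dipole moment p = qd = (4.00×10⁻⁶ C)(0.0160 m) = 6.40×10⁻⁸ C·m.
On the dipole axis E = 2kp/r³.
E = 2·(8.99×10⁹)(6.40×10⁻⁸) / (0.351)³ = 2.661×10⁴ N/C.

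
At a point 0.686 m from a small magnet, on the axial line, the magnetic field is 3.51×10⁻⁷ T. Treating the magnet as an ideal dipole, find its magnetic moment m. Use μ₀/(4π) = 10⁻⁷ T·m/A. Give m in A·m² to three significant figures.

On axis B = (μ₀/4π)·2m/r³, so m = Br³·4π/(μ₀·2).
m = (3.51×10⁻⁷)·(0.686)³ / (2·10⁻⁷) = 0.5666 A·m².

m ≈ 0.567 A·m²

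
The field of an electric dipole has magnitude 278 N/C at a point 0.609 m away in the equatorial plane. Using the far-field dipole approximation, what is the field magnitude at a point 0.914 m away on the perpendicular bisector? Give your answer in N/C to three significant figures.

Dipole fields scale as 1/r³ in the far field; the geometry is the same at both points.
E₂ = E₁ · (r₁/r₂)³ = 278 · (0.609/0.914)³.
(r₁/r₂)³ = (0.6663)³ = 0.2958.
E₂ ≈ 82.24 N/C.

E ≈ 82.2 N/C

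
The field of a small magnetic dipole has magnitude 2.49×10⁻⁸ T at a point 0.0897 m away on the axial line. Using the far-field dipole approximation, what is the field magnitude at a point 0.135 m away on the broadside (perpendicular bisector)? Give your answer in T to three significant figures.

Dipole fields scale as 1/r³ in the far field.
The axial field is twice the equatorial field at the same r, so the geometry factor is 1/2.
B₂ = B₁ · (1/2) · (r₁/r₂)³ = 2.49×10⁻⁸ · 0.5 · (0.0897/0.135)³.
(r₁/r₂)³ = (0.6644)³ = 0.2933.
B₂ ≈ 3.652×10⁻⁹ T.

B ≈ 3.65×10⁻⁹ T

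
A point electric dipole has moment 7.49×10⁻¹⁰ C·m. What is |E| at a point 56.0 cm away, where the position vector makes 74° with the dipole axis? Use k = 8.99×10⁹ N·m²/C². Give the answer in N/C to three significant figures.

At angle θ the dipole field magnitude is E = (kp/r³)·√(1 + 3cos²θ).
kp/r³ = (8.99×10⁹)(7.49×10⁻¹⁰) / (0.560)³ = 38.34 N/C.
√(1 + 3cos²74°) = √(1 + 3·0.0760) = √1.2279 ≈ 1.1081.
E ≈ 38.34 × 1.108 = 42.49 N/C.

E ≈ 42.5 N/C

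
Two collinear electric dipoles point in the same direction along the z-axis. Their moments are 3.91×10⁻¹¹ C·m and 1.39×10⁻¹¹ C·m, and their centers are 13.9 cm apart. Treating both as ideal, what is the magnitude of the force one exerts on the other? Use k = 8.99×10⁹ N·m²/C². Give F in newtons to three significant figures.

On-axis field of dipole 1 at distance r: E = 2kp₁/r³. Force on dipole 2 is F = p₂·dE/dr (gradient along axis).
dE/dr = −6kp₁/r⁴, so |F| = 6kp₁p₂/r⁴ (attractive for aligned moments).
F = 6(8.99×10⁹)(3.91×10⁻¹¹)(1.39×10⁻¹¹)/(0.139)⁴ = 7.853×10⁻⁸ N.

F ≈ 7.85×10⁻⁸ N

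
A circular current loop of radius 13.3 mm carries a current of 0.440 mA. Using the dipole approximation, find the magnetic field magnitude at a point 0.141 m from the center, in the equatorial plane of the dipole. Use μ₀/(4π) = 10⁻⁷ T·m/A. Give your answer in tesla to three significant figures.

B ≈ 8.72×10⁻¹² T

Magnetic moment m = IA = Iπa² = (4.40×10⁻⁴)·π·(0.0133)² = 2.445×10⁻⁷ A·m².
In the equatorial plane B = (μ₀/4π)·m/r³ (half the axial value).
B = (10⁻⁷)·(2.445×10⁻⁷) / (0.141)³ = 8.722×10⁻¹² T.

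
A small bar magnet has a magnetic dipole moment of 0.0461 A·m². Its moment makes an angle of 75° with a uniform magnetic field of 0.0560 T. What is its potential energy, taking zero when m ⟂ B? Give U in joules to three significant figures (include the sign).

U = −m·B = −mB cosθ.
U = −(0.0461)(0.0560)·cos75° = -6.682×10⁻⁴ J.

U ≈ -6.68×10⁻⁴ J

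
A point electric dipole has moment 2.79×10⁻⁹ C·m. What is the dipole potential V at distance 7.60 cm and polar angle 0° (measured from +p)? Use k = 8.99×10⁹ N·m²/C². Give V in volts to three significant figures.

V ≈ 4340 V

The dipole potential is V = kp cosθ / r².
V = (8.99×10⁹)(2.79×10⁻⁹)·cos0° / (0.0760)² = 4342 V.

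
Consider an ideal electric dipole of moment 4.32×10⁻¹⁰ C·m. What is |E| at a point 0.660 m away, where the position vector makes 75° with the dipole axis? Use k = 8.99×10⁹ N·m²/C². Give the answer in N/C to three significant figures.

At angle θ the dipole field magnitude is E = (kp/r³)·√(1 + 3cos²θ).
kp/r³ = (8.99×10⁹)(4.32×10⁻¹⁰) / (0.660)³ = 13.51 N/C.
√(1 + 3cos²75°) = √(1 + 3·0.0670) = √1.2010 ≈ 1.0959.
E ≈ 13.51 × 1.096 = 14.80 N/C.

E ≈ 14.8 N/C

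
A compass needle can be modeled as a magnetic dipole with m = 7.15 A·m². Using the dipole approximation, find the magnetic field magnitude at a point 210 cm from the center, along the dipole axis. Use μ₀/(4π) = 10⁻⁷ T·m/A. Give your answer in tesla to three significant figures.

B ≈ 1.54×10⁻⁷ T

On axis B = (μ₀/4π)·2m/r³.
B = 2·(10⁻⁷)·(7.15) / (2.10)³ = 1.544×10⁻⁷ T.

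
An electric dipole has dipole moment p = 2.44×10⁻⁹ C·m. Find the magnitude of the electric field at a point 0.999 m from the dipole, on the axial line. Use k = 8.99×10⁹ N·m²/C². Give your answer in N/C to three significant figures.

E ≈ 44.0 N/C

On the dipole axis E = 2kp/r³.
E = 2·(8.99×10⁹)(2.44×10⁻⁹) / (0.999)³ = 44.00 N/C.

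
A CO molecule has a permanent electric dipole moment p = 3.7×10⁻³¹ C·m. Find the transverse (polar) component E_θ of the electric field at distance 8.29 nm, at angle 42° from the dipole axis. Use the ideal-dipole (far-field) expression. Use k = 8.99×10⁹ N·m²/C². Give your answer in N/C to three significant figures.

E_θ ≈ 3910 N/C

For a dipole, E_θ = (kp sinθ)/r³.
kp/r³ = (8.99×10⁹)(3.70×10⁻³¹)/(8.29×10⁻⁹)³ = 5838 N/C.
E_θ = 5838·sin42° = 3907 N/C.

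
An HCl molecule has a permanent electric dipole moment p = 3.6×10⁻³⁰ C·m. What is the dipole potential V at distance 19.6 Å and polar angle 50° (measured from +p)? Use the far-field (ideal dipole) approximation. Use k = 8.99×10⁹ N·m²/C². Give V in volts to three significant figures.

The dipole potential is V = kp cosθ / r².
V = (8.99×10⁹)(3.60×10⁻³⁰)·cos50° / (1.96×10⁻⁹)² = 0.005415 V.

V ≈ 0.00542 V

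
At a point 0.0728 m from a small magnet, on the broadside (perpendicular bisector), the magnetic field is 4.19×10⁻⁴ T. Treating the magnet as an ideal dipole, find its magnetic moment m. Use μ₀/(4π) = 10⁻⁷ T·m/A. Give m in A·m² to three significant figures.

m ≈ 1.62 A·m²

In the equatorial plane B = (μ₀/4π)·m/r³, so m = Br³·4π/(μ₀).
m = (4.19×10⁻⁴)·(0.0728)³ / (10⁻⁷) = 1.617 A·m².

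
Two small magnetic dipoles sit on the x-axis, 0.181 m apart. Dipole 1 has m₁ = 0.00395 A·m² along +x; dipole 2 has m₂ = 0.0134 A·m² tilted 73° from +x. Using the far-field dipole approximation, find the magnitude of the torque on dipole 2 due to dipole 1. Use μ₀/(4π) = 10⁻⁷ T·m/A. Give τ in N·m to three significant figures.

τ ≈ 1.71×10⁻⁹ N·m

Dipole B is on the axis of dipole A, so B₁ there is axial: B₁ = (μ₀/4π)·2m₁/r³ along +x.
B₁ = 2(10⁻⁷)(0.00395)/(0.181)³ = 1.332×10⁻⁷ T.
τ = m₂ B₁ sinθ.
τ = (0.0134)(1.332×10⁻⁷)·sin73° = 1.707×10⁻⁹ N·m.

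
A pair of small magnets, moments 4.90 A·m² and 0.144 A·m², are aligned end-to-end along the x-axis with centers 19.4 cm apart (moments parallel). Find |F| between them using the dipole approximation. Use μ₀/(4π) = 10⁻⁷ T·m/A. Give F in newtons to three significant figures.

On-axis B of dipole 1: B = (μ₀/4π)·2m₁/r³. Force on dipole 2: F = m₂·dB/dr.
dB/dr = −(μ₀/4π)·6m₁/r⁴, so |F| = (μ₀/4π)·6m₁m₂/r⁴.
F = 6(10⁻⁷)(4.90)(0.144)/(0.194)⁴ = 2.989×10⁻⁴ N.

F ≈ 2.99×10⁻⁴ N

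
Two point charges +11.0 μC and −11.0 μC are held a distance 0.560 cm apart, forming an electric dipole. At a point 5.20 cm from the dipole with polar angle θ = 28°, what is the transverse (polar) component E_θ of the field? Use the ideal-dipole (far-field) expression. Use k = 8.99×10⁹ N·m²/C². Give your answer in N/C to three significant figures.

Dipole moment p = qd = (1.10×10⁻⁵ C)(0.00560 m) = 6.16×10⁻⁸ C·m.
For a dipole, E_θ = (kp sinθ)/r³.
kp/r³ = (8.99×10⁹)(6.16×10⁻⁸)/(0.0520)³ = 3.938×10⁶ N/C.
E_θ = 3.938×10⁶·sin28° = 1.849×10⁶ N/C.

E_θ ≈ 1.85×10⁶ N/C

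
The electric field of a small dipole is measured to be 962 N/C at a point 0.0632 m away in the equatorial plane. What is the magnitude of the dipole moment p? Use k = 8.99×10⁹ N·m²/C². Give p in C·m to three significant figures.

In the equatorial plane E = kp/r³, so p = Er³/(k).
p = (962)·(0.0632)³ / (8.99×10⁹) = 2.701×10⁻¹¹ C·m.

p ≈ 2.70×10⁻¹¹ C·m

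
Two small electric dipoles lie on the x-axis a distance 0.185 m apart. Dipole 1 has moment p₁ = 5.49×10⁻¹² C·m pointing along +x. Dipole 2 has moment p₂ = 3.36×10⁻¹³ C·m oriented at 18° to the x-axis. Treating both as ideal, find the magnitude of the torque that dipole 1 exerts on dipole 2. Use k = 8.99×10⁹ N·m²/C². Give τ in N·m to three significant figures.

The second dipole sits on the axis of the first, so the field there is axial: E₁ = 2kp₁/r³ along +x.
E₁ = 2(8.99×10⁹)(5.49×10⁻¹²)/(0.185)³ = 15.59 N/C.
Torque on the second dipole: τ = p₂ E₁ sinθ.
τ = (3.36×10⁻¹³)(15.59)·sin18° = 1.619×10⁻¹² N·m.

τ ≈ 1.62×10⁻¹² N·m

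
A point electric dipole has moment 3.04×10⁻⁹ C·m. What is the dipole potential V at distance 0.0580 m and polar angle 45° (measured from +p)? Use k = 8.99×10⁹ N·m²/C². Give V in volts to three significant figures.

V ≈ 5740 V

The dipole potential is V = kp cosθ / r².
V = (8.99×10⁹)(3.04×10⁻⁹)·cos45° / (0.0580)² = 5745 V.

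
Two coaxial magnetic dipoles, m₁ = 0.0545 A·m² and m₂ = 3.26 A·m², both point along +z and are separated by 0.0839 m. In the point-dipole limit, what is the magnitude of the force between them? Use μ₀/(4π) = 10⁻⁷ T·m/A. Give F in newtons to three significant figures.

F ≈ 0.00215 N

On-axis B of dipole 1: B = (μ₀/4π)·2m₁/r³. Force on dipole 2: F = m₂·dB/dr.
dB/dr = −(μ₀/4π)·6m₁/r⁴, so |F| = (μ₀/4π)·6m₁m₂/r⁴.
F = 6(10⁻⁷)(0.0545)(3.26)/(0.0839)⁴ = 0.002151 N.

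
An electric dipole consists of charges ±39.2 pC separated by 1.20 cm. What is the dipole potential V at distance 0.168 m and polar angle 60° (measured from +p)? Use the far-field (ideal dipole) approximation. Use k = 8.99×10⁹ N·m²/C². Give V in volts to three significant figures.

Dipole moment p = qd = (3.92×10⁻¹¹ C)(0.0120 m) = 4.704×10⁻¹³ C·m.
The dipole potential is V = kp cosθ / r².
V = (8.99×10⁹)(4.704×10⁻¹³)·cos60° / (0.168)² = 0.07492 V.

V ≈ 0.0749 V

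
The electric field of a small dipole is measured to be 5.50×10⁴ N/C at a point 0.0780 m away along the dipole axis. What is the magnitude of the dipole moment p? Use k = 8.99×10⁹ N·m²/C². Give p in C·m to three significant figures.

On axis E = 2kp/r³, so p = Er³/(2k).
p = (5.50×10⁴)·(0.0780)³ / (2·8.99×10⁹) = 1.452×10⁻⁹ C·m.

p ≈ 1.45×10⁻⁹ C·m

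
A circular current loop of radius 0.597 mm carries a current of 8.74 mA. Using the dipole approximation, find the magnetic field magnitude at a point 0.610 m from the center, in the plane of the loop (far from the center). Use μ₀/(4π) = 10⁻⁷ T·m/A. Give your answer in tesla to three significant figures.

Magnetic moment m = IA = Iπa² = (0.00874)·π·(5.97×10⁻⁴)² = 9.786×10⁻⁹ A·m².
In the equatorial plane B = (μ₀/4π)·m/r³ (half the axial value).
B = (10⁻⁷)·(9.786×10⁻⁹) / (0.610)³ = 4.311×10⁻¹⁵ T.

B ≈ 4.31×10⁻¹⁵ T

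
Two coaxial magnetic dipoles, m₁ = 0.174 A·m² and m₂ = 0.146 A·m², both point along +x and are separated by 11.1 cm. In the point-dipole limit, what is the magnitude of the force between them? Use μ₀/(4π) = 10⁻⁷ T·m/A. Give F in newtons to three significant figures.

On-axis B of dipole 1: B = (μ₀/4π)·2m₁/r³. Force on dipole 2: F = m₂·dB/dr.
dB/dr = −(μ₀/4π)·6m₁/r⁴, so |F| = (μ₀/4π)·6m₁m₂/r⁴.
F = 6(10⁻⁷)(0.174)(0.146)/(0.111)⁴ = 1.004×10⁻⁴ N.

F ≈ 1.00×10⁻⁴ N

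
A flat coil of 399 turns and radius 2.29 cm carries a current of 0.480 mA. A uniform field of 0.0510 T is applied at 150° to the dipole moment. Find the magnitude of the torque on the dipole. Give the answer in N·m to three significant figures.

τ ≈ 8.05×10⁻⁶ N·m

m = NIA = NIπa² = 399·(4.80×10⁻⁴)·π·(0.0229)² = 3.155×10⁻⁴ A·m².
Torque on a magnetic dipole: τ = mB sinθ.
τ = (3.155×10⁻⁴)(0.0510)·sin150° = 8.045×10⁻⁶ N·m.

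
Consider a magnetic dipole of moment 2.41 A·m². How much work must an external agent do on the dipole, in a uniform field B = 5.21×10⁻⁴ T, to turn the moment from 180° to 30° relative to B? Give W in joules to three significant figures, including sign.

W_ext = ΔU = −mB cosθ₂ + mB cosθ₁ = mB(cosθ₁ − cosθ₂).
W = (2.41)(5.21×10⁻⁴)·(cos180° − cos30°) = (0.001256)·(-1.8660) = -0.002343 J.

W ≈ -0.00234 J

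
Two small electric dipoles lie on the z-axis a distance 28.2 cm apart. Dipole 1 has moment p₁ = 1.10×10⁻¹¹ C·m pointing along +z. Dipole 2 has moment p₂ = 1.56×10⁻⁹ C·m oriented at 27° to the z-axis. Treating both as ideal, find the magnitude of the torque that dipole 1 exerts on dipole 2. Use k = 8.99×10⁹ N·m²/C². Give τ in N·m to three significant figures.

The second dipole sits on the axis of the first, so the field there is axial: E₁ = 2kp₁/r³ along +z.
E₁ = 2(8.99×10⁹)(1.10×10⁻¹¹)/(0.282)³ = 8.819 N/C.
Torque on the second dipole: τ = p₂ E₁ sinθ.
τ = (1.56×10⁻⁹)(8.819)·sin27° = 6.246×10⁻⁹ N·m.

τ ≈ 6.25×10⁻⁹ N·m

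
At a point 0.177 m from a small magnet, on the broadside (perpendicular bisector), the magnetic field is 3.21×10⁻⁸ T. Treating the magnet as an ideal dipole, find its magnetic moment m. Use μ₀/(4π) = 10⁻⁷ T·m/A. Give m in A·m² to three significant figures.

m ≈ 0.00178 A·m²

In the equatorial plane B = (μ₀/4π)·m/r³, so m = Br³·4π/(μ₀).
m = (3.21×10⁻⁸)·(0.177)³ / (10⁻⁷) = 0.001780 A·m².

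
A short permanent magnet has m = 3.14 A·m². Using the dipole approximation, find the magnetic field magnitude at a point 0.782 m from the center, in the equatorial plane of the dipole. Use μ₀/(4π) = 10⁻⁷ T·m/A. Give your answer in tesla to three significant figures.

In the equatorial plane B = (μ₀/4π)·m/r³ (half the axial value).
B = (10⁻⁷)·(3.14) / (0.782)³ = 6.566×10⁻⁷ T.

B ≈ 6.57×10⁻⁷ T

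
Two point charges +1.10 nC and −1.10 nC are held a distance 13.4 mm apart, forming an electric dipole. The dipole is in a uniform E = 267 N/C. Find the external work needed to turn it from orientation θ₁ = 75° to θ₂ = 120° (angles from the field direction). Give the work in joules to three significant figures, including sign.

W ≈ 2.99×10⁻⁹ J

Dipole moment p = qd = (1.10×10⁻⁹ C)(0.0134 m) = 1.474×10⁻¹¹ C·m.
W_ext = ΔU = U(θ₂) − U(θ₁) = −pE cosθ₂ − (−pE cosθ₁) = pE(cosθ₁ − cosθ₂).
W = (1.474×10⁻¹¹)(267)·(cos75° − cos120°) = (3.936×10⁻⁹)·(+0.7588) = 2.986×10⁻⁹ J.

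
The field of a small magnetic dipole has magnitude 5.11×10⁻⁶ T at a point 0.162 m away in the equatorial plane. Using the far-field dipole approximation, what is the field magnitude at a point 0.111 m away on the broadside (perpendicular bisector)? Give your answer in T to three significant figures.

Dipole fields scale as 1/r³ in the far field; the geometry is the same at both points.
B₂ = B₁ · (r₁/r₂)³ = 5.11×10⁻⁶ · (0.162/0.111)³.
(r₁/r₂)³ = (1.459)³ = 3.109.
B₂ ≈ 1.589×10⁻⁵ T.

B ≈ 1.59×10⁻⁵ T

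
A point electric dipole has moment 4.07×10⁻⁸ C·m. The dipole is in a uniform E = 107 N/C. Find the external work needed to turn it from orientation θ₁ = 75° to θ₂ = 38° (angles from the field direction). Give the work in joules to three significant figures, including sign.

W ≈ -2.30×10⁻⁶ J

W_ext = ΔU = U(θ₂) − U(θ₁) = −pE cosθ₂ − (−pE cosθ₁) = pE(cosθ₁ − cosθ₂).
W = (4.07×10⁻⁸)(107)·(cos75° − cos38°) = (4.355×10⁻⁶)·(-0.5292) = -2.305×10⁻⁶ J.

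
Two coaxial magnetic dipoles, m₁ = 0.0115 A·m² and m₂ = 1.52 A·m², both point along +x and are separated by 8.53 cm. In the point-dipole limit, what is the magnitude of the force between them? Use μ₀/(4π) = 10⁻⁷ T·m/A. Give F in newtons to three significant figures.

On-axis B of dipole 1: B = (μ₀/4π)·2m₁/r³. Force on dipole 2: F = m₂·dB/dr.
dB/dr = −(μ₀/4π)·6m₁/r⁴, so |F| = (μ₀/4π)·6m₁m₂/r⁴.
F = 6(10⁻⁷)(0.0115)(1.52)/(0.0853)⁴ = 1.981×10⁻⁴ N.

F ≈ 1.98×10⁻⁴ N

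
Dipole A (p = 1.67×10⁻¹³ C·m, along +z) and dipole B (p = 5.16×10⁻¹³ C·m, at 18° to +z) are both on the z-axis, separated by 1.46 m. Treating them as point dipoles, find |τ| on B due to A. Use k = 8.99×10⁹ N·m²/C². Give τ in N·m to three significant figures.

The second dipole sits on the axis of the first, so the field there is axial: E₁ = 2kp₁/r³ along +z.
E₁ = 2(8.99×10⁹)(1.67×10⁻¹³)/(1.46)³ = 9.648×10⁻⁴ N/C.
Torque on the second dipole: τ = p₂ E₁ sinθ.
τ = (5.16×10⁻¹³)(9.648×10⁻⁴)·sin18° = 1.538×10⁻¹⁶ N·m.

τ ≈ 1.54×10⁻¹⁶ N·m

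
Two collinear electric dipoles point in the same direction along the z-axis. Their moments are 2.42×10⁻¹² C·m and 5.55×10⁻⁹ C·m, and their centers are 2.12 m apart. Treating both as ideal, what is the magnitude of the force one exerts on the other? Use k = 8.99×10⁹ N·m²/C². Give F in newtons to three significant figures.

On-axis field of dipole 1 at distance r: E = 2kp₁/r³. Force on dipole 2 is F = p₂·dE/dr (gradient along axis).
dE/dr = −6kp₁/r⁴, so |F| = 6kp₁p₂/r⁴ (attractive for aligned moments).
F = 6(8.99×10⁹)(2.42×10⁻¹²)(5.55×10⁻⁹)/(2.12)⁴ = 3.587×10⁻¹¹ N.

F ≈ 3.59×10⁻¹¹ N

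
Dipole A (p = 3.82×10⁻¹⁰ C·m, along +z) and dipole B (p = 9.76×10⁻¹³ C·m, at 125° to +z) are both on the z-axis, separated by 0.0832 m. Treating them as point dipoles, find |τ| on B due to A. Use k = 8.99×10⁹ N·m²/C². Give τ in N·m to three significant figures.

τ ≈ 9.53×10⁻⁹ N·m

The second dipole sits on the axis of the first, so the field there is axial: E₁ = 2kp₁/r³ along +z.
E₁ = 2(8.99×10⁹)(3.82×10⁻¹⁰)/(0.0832)³ = 1.193×10⁴ N/C.
Torque on the second dipole: τ = p₂ E₁ sinθ.
τ = (9.76×10⁻¹³)(1.193×10⁴)·sin125° = 9.534×10⁻⁹ N·m.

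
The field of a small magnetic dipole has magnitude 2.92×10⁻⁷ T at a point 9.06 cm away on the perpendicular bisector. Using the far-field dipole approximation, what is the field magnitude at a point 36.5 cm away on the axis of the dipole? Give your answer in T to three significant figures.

Dipole fields scale as 1/r³ in the far field.
The axial field is twice the equatorial field at the same r, so the geometry factor is 2/1.
B₂ = B₁ · (2/1) · (r₁/r₂)³ = 2.92×10⁻⁷ · 2 · (9.06/36.5)³.
(r₁/r₂)³ = (0.2482)³ = 0.01529.
B₂ ≈ 8.931×10⁻⁹ T.

B ≈ 8.93×10⁻⁹ T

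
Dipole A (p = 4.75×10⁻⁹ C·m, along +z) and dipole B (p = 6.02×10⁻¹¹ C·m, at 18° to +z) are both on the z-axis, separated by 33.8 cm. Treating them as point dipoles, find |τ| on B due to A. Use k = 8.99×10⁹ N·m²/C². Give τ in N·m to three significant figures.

τ ≈ 4.11×10⁻⁸ N·m

The second dipole sits on the axis of the first, so the field there is axial: E₁ = 2kp₁/r³ along +z.
E₁ = 2(8.99×10⁹)(4.75×10⁻⁹)/(0.338)³ = 2212 N/C.
Torque on the second dipole: τ = p₂ E₁ sinθ.
τ = (6.02×10⁻¹¹)(2212)·sin18° = 4.114×10⁻⁸ N·m.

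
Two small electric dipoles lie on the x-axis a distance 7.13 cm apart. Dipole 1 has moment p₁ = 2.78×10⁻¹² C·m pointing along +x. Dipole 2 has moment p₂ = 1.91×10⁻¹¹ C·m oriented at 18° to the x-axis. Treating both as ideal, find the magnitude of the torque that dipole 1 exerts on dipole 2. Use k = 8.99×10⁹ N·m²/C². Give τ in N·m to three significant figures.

τ ≈ 8.14×10⁻¹⁰ N·m

The second dipole sits on the axis of the first, so the field there is axial: E₁ = 2kp₁/r³ along +x.
E₁ = 2(8.99×10⁹)(2.78×10⁻¹²)/(0.0713)³ = 137.9 N/C.
Torque on the second dipole: τ = p₂ E₁ sinθ.
τ = (1.91×10⁻¹¹)(137.9)·sin18° = 8.139×10⁻¹⁰ N·m.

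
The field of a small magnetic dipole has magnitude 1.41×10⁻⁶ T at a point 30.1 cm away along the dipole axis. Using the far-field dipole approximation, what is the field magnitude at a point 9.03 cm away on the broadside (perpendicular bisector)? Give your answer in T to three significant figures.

B ≈ 2.61×10⁻⁵ T

Dipole fields scale as 1/r³ in the far field.
The axial field is twice the equatorial field at the same r, so the geometry factor is 1/2.
B₂ = B₁ · (1/2) · (r₁/r₂)³ = 1.41×10⁻⁶ · 0.5 · (30.1/9.03)³.
(r₁/r₂)³ = (3.333)³ = 37.04.
B₂ ≈ 2.611×10⁻⁵ T.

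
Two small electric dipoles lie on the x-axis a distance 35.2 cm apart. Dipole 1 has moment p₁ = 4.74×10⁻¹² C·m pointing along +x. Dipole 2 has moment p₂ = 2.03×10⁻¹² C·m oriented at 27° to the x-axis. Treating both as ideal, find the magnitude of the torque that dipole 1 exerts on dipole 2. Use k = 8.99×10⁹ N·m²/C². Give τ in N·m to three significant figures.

τ ≈ 1.80×10⁻¹² N·m

The second dipole sits on the axis of the first, so the field there is axial: E₁ = 2kp₁/r³ along +x.
E₁ = 2(8.99×10⁹)(4.74×10⁻¹²)/(0.352)³ = 1.954 N/C.
Torque on the second dipole: τ = p₂ E₁ sinθ.
τ = (2.03×10⁻¹²)(1.954)·sin27° = 1.801×10⁻¹² N·m.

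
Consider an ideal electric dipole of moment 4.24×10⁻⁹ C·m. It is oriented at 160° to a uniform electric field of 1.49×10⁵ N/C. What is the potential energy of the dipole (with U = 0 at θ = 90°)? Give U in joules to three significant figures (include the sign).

U = −p·E = −pE cosθ.
U = −(4.24×10⁻⁹)(1.49×10⁵)·cos160° = 5.937×10⁻⁴ J.

U ≈ 5.94×10⁻⁴ J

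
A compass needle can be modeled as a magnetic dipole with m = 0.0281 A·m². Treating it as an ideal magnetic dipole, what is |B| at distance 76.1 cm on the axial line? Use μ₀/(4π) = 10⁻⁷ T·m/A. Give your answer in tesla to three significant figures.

On axis B = (μ₀/4π)·2m/r³.
B = 2·(10⁻⁷)·(0.0281) / (0.761)³ = 1.275×10⁻⁸ T.

B ≈ 1.28×10⁻⁸ T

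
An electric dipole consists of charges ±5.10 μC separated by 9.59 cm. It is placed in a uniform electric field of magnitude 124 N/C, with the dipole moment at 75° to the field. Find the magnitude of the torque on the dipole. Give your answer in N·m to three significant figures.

Dipole moment p = qd = (5.10×10⁻⁶ C)(0.0959 m) = 4.891×10⁻⁷ C·m.
Torque on an electric dipole: τ = pE sinθ.
τ = (4.891×10⁻⁷)(124)·sin75° = 5.858×10⁻⁵ N·m.

τ ≈ 5.86×10⁻⁵ N·m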